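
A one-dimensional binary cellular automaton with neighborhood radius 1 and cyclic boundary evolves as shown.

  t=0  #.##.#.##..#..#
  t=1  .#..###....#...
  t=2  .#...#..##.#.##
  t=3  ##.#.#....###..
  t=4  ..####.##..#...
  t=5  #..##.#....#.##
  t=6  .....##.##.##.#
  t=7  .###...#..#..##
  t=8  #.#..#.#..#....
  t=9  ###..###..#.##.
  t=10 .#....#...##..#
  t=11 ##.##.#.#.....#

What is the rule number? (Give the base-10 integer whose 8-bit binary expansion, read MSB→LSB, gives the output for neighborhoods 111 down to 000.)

  nb ###: next=#  (t=1,i=5, bit7=1)
  nb ##.: next=.  (t=0,i=0, bit6=0)
  nb #.#: next=#  (t=0,i=1, bit5=1)
  nb #..: next=.  (t=0,i=9, bit4=0)
  nb .##: next=.  (t=0,i=2, bit3=0)
  nb .#.: next=#  (t=0,i=5, bit2=1)
  nb ..#: next=.  (t=0,i=10, bit1=0)
  nb ...: next=#  (t=1,i=8, bit0=1)
  bits 10100101 = 165

165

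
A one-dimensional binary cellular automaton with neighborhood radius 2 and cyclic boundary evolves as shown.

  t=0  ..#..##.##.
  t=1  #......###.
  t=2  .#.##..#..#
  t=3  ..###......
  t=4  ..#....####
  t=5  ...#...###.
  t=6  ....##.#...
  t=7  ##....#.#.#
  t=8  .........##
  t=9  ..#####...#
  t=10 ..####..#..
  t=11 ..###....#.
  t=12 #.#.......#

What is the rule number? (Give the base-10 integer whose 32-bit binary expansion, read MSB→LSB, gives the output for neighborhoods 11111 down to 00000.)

3435305345

  ##### -> #   bit 31 = 1  t=9,i=4
  ####. -> #   bit 30 = 1  t=4,i=9
  ###.# -> .   bit 29 = 0  t=1,i=9
  ###.. -> .   bit 28 = 0  t=3,i=4
  ##.## -> #   bit 27 = 1  t=0,i=7
  ##.#. -> #   bit 26 = 1  t=1,i=10
  ##..# -> .   bit 25 = 0  t=2,i=5
  ##... -> .   bit 24 = 0  t=0,i=10
  #.### -> #   bit 23 = 1  t=7,i=10
  #.##. -> #   bit 22 = 1  t=0,i=8
  #.#.# -> .   bit 21 = 0  t=2,i=1
  #.#.. -> .   bit 20 = 0  t=1,i=0
  #..## -> .   bit 19 = 0  t=0,i=4
  #..#. -> .   bit 18 = 0  t=2,i=6
  #...# -> #   bit 17 = 1  t=0,i=0
  #.... -> .   bit 16 = 0  t=1,i=2
  .#### -> #   bit 15 = 1  t=4,i=8
  .###. -> .   bit 14 = 0  t=1,i=8
  .##.# -> .   bit 13 = 0  t=0,i=6
  .##.. -> #   bit 12 = 1  t=0,i=9
  .#.## -> #   bit 11 = 1  t=2,i=2
  .#.#. -> .   bit 10 = 0  t=2,i=0
  .#..# -> .   bit 9 = 0  t=0,i=3
  .#... -> #   bit 8 = 1  t=1,i=1
  ..### -> #   bit 7 = 1  t=1,i=7
  ..##. -> .   bit 6 = 0  t=0,i=5
  ..#.# -> .   bit 5 = 0  t=2,i=10
  ..#.. -> .   bit 4 = 0  t=0,i=2
  ...## -> .   bit 3 = 0  t=1,i=6
  ...#. -> .   bit 2 = 0  t=0,i=1
  ....# -> .   bit 1 = 0  t=1,i=5
  ..... -> #   bit 0 = 1  t=1,i=3
  bits 11001100110000101001100110000001 = 3435305345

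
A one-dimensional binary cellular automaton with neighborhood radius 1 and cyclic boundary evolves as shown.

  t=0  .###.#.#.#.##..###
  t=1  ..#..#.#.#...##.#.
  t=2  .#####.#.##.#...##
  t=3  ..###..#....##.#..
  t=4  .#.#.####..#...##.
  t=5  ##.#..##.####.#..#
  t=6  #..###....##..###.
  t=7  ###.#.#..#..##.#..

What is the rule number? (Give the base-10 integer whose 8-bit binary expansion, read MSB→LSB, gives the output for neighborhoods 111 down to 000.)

150

  nb ###: next=#  (t=0,i=2, bit7=1)
  nb ##.: next=.  (t=0,i=3, bit6=0)
  nb #.#: next=.  (t=0,i=0, bit5=0)
  nb #..: next=#  (t=0,i=13, bit4=1)
  nb .##: next=.  (t=0,i=1, bit3=0)
  nb .#.: next=#  (t=0,i=5, bit2=1)
  nb ..#: next=#  (t=0,i=14, bit1=1)
  nb ...: next=.  (t=1,i=0, bit0=0)
  bits 10010110 = 150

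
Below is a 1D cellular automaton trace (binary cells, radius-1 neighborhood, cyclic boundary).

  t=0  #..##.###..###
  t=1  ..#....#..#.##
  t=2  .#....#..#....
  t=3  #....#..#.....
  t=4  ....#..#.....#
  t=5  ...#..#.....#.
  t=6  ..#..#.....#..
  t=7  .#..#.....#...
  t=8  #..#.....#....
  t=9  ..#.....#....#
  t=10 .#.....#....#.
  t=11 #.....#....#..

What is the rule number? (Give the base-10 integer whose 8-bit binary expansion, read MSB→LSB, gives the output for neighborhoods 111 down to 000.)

  ###|#  b7=1 t=0,i=7
  ##.|.  b6=0 t=0,i=0
  #.#|.  b5=0 t=0,i=5
  #..|.  b4=0 t=0,i=1
  .##|.  b3=0 t=0,i=3
  .#.|.  b2=0 t=1,i=2
  ..#|#  b1=1 t=0,i=2
  ...|.  b0=0 t=1,i=4
  bits 10000010 = 130

130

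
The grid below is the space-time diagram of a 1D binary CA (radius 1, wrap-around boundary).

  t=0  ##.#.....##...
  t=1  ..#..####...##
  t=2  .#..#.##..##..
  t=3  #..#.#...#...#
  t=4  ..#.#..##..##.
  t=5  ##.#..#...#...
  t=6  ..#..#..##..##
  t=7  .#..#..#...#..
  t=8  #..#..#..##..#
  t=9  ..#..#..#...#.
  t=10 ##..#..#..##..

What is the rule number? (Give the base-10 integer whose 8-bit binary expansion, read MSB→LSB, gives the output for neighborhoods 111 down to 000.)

  [7] ### => #  t=1,i=6
  [6] ##. => .  t=0,i=1
  [5] #.# => #  t=0,i=2
  [4] #.. => .  t=0,i=4
  [3] .## => .  t=0,i=0
  [2] .#. => .  t=0,i=3
  [1] ..# => #  t=0,i=8
  [0] ... => #  t=0,i=5
  bits 10100011 = 163

163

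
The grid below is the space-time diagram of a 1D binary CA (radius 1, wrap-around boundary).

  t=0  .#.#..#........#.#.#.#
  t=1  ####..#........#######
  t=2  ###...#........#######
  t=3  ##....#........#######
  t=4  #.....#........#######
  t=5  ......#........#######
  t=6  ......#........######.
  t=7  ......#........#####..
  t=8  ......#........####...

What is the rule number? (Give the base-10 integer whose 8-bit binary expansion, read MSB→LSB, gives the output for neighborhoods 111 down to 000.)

  [7] ### => #  t=1,i=0
  [6] ##. => .  t=1,i=3
  [5] #.# => #  t=0,i=0
  [4] #.. => .  t=0,i=4
  [3] .## => #  t=1,i=15
  [2] .#. => #  t=0,i=1
  [1] ..# => .  t=0,i=5
  [0] ... => .  t=0,i=8
  bits 10101100 = 172

172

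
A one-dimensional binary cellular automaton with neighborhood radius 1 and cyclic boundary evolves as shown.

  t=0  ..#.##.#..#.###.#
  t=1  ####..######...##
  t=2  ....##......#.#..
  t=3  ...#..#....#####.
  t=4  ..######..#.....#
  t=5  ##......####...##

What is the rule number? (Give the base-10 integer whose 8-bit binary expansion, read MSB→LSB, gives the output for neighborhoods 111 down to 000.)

54

  nb ###: next=.  (t=0,i=13, bit7=0)
  nb ##.: next=.  (t=0,i=5, bit6=0)
  nb #.#: next=#  (t=0,i=3, bit5=1)
  nb #..: next=#  (t=0,i=0, bit4=1)
  nb .##: next=.  (t=0,i=4, bit3=0)
  nb .#.: next=#  (t=0,i=2, bit2=1)
  nb ..#: next=#  (t=0,i=1, bit1=1)
  nb ...: next=.  (t=1,i=13, bit0=0)
  bits 00110110 = 54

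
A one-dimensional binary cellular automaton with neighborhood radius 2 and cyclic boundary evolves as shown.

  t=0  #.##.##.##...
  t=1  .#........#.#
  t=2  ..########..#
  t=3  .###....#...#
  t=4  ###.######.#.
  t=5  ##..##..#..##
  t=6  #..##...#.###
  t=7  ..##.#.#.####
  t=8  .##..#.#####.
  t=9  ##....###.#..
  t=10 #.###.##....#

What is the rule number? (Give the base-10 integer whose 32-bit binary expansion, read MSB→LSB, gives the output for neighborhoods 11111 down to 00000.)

1101646295

  ##### -> .   bit 31 = 0  t=2,i=4
  ####. -> #   bit 30 = 1  t=2,i=8
  ###.# -> .   bit 29 = 0  t=4,i=2
  ###.. -> .   bit 28 = 0  t=2,i=9
  ##.## -> .   bit 27 = 0  t=0,i=4
  ##.#. -> .   bit 26 = 0  t=4,i=10
  ##..# -> .   bit 25 = 0  t=2,i=10
  ##... -> #   bit 24 = 1  t=0,i=10
  #.### -> #   bit 23 = 1  t=3,i=1
  #.##. -> .   bit 22 = 0  t=0,i=2
  #.#.# -> #   bit 21 = 1  t=1,i=12
  #.#.. -> .   bit 20 = 0  t=1,i=1
  #..## -> #   bit 19 = 1  t=2,i=1
  #..#. -> .   bit 18 = 0  t=2,i=11
  #...# -> .   bit 17 = 0  t=0,i=11
  #.... -> #   bit 16 = 1  t=1,i=3
  .#### -> #   bit 15 = 1  t=2,i=3
  .###. -> #   bit 14 = 1  t=3,i=2
  .##.# -> .   bit 13 = 0  t=0,i=3
  .##.. -> .   bit 12 = 0  t=0,i=9
  .#.## -> #   bit 11 = 1  t=0,i=1
  .#.#. -> .   bit 10 = 0  t=1,i=0
  .#..# -> .   bit 9 = 0  t=2,i=0
  .#... -> #   bit 8 = 1  t=1,i=2
  ..### -> #   bit 7 = 1  t=2,i=2
  ..##. -> #   bit 6 = 1  t=5,i=4
  ..#.# -> .   bit 5 = 0  t=0,i=0
  ..#.. -> #   bit 4 = 1  t=2,i=12
  ...## -> .   bit 3 = 0  t=9,i=5
  ...#. -> #   bit 2 = 1  t=0,i=12
  ....# -> #   bit 1 = 1  t=1,i=8
  ..... -> #   bit 0 = 1  t=1,i=4
  bits 01000001101010011100100111010111 = 1101646295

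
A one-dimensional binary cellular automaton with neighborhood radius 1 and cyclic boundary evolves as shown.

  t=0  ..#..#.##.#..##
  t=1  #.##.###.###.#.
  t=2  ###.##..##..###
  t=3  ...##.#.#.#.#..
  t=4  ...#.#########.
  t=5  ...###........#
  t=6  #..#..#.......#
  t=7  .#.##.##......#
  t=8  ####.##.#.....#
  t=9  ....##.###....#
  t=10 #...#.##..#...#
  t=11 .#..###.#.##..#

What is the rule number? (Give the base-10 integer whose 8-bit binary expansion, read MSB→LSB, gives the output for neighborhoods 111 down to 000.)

  ### -> .   bit 7 = 0  t=1,i=6
  ##. -> .   bit 6 = 0  t=0,i=8
  #.# -> #   bit 5 = 1  t=0,i=6
  #.. -> #   bit 4 = 1  t=0,i=0
  .## -> #   bit 3 = 1  t=0,i=7
  .#. -> #   bit 2 = 1  t=0,i=2
  ..# -> .   bit 1 = 0  t=0,i=1
  ... -> .   bit 0 = 0  t=3,i=0
  bits 00111100 = 60

60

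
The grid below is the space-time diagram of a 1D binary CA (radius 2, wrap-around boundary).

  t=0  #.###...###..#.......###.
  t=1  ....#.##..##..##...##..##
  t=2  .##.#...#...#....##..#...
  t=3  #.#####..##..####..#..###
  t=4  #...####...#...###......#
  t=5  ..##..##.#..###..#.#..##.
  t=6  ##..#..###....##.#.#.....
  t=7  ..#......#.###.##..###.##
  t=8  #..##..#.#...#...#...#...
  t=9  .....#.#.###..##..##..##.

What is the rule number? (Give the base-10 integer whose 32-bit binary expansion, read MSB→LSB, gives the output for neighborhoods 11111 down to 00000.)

  [31] ##### => #  t=3,i=4
  [30] ####. => #  t=3,i=5
  [29] ###.# => #  t=0,i=23
  [28] ###.. => #  t=0,i=4
  [27] ##.## => .  t=3,i=1
  [26] ##.#. => #  t=0,i=24
  [25] ##..# => #  t=0,i=11
  [24] ##... => .  t=0,i=5
  [23] #.### => .  t=0,i=2
  [22] #.##. => .  t=1,i=6
  [21] #.#.# => .  t=0,i=0
  [20] #.#.. => #  t=2,i=4
  [19] #..## => .  t=1,i=9
  [18] #..#. => .  t=0,i=12
  [17] #...# => #  t=0,i=6
  [16] #.... => #  t=0,i=15
  [15] .#### => .  t=3,i=3
  [14] .###. => .  t=0,i=3
  [13] .##.# => #  t=2,i=2
  [12] .##.. => .  t=1,i=7
  [11] .#.## => .  t=0,i=1
  [10] .#.#. => .  t=5,i=18
  [9] .#..# => .  t=3,i=20
  [8] .#... => #  t=0,i=14
  [7] ..### => .  t=0,i=8
  [6] ..##. => .  t=1,i=10
  [5] ..#.# => #  t=1,i=4
  [4] ..#.. => .  t=0,i=13
  [3] ...## => #  t=0,i=7
  [2] ...#. => .  t=1,i=3
  [1] ....# => #  t=0,i=19
  [0] ..... => .  t=0,i=16
  bits 11110110000100110010000100101010 = 4128448810

4128448810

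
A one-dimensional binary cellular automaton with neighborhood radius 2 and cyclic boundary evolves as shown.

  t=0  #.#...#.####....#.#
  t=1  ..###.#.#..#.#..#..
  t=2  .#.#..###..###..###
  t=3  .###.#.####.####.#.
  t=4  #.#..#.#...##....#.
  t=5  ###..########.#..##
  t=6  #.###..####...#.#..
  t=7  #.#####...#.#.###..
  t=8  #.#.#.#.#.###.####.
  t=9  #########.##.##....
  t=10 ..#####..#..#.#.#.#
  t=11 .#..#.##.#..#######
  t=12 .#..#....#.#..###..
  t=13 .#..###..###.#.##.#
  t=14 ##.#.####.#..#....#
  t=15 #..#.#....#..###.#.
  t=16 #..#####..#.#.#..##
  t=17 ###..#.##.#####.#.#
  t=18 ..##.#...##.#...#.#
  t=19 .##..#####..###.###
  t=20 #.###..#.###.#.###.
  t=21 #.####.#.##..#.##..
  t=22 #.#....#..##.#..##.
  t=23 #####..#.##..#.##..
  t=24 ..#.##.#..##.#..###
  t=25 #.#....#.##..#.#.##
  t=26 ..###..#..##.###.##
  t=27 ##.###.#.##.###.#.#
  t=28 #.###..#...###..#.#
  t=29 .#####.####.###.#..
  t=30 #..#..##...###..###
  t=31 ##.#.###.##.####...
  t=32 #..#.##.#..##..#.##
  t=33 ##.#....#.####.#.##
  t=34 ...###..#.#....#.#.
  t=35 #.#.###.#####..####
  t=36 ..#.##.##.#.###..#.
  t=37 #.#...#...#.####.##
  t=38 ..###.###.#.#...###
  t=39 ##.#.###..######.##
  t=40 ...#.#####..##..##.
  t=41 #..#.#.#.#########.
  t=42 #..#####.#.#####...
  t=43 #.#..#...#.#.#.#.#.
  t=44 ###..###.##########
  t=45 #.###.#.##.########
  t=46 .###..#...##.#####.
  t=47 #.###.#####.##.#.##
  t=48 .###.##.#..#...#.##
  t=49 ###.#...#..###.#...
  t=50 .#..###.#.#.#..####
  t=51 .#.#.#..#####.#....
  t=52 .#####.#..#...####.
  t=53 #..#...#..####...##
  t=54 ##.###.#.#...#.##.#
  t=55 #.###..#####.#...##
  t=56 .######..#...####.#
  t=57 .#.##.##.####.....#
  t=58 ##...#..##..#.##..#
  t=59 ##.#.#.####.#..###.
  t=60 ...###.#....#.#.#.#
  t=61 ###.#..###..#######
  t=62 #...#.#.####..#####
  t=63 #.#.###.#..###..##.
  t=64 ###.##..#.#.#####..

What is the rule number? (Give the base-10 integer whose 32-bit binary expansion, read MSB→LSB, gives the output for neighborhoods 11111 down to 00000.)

2595968377

  nb #####: next=#  (t=5,i=0, bit31=1)
  nb ####.: next=.  (t=0,i=10, bit30=0)
  nb ###.#: next=.  (t=1,i=4, bit29=0)
  nb ###..: next=#  (t=0,i=11, bit28=1)
  nb ##.##: next=#  (t=3,i=11, bit27=1)
  nb ##.#.: next=.  (t=0,i=1, bit26=0)
  nb ##..#: next=#  (t=2,i=9, bit25=1)
  nb ##...: next=.  (t=0,i=12, bit24=0)
  nb #.###: next=#  (t=0,i=8, bit23=1)
  nb #.##.: next=.  (t=0,i=18, bit22=0)
  nb #.#.#: next=#  (t=1,i=6, bit21=1)
  nb #.#..: next=#  (t=0,i=2, bit20=1)
  nb #..##: next=#  (t=2,i=5, bit19=1)
  nb #..#.: next=.  (t=1,i=10, bit18=0)
  nb #...#: next=#  (t=0,i=4, bit17=1)
  nb #....: next=#  (t=0,i=13, bit16=1)
  nb .####: next=.  (t=0,i=9, bit15=0)
  nb .###.: next=#  (t=1,i=3, bit14=1)
  nb .##.#: next=.  (t=0,i=0, bit13=0)
  nb .##..: next=#  (t=4,i=12, bit12=1)
  nb .#.##: next=.  (t=0,i=7, bit11=0)
  nb .#.#.: next=#  (t=1,i=7, bit10=1)
  nb .#..#: next=.  (t=1,i=9, bit9=0)
  nb .#...: next=#  (t=0,i=3, bit8=1)
  nb ..###: next=.  (t=1,i=2, bit7=0)
  nb ..##.: next=#  (t=4,i=11, bit6=1)
  nb ..#.#: next=#  (t=0,i=6, bit5=1)
  nb ..#..: next=#  (t=1,i=16, bit4=1)
  nb ...##: next=#  (t=1,i=1, bit3=1)
  nb ...#.: next=.  (t=0,i=5, bit2=0)
  nb ....#: next=.  (t=0,i=14, bit1=0)
  nb .....: next=#  (t=51,i=17, bit0=1)
  bits 10011010101110110101010101111001 = 2595968377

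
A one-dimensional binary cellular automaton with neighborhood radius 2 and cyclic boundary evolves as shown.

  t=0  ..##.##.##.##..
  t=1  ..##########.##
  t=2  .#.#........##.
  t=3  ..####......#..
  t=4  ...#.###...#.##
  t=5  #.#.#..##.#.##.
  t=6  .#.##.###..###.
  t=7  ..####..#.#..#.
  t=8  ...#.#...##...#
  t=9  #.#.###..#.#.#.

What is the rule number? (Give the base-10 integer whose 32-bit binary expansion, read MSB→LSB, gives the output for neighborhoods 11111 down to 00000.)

  #####|.  b31=0 t=1,i=4
  ####.|.  b30=0 t=1,i=10
  ###.#|.  b29=0 t=1,i=11
  ###..|#  b28=1 t=3,i=5
  ##.##|#  b27=1 t=0,i=4
  ##.#.|.  b26=0 t=5,i=9
  ##..#|.  b25=0 t=1,i=0
  ##...|#  b24=1 t=0,i=13
  #.###|.  b23=0 t=4,i=5
  #.##.|#  b22=1 t=0,i=5
  #.#.#|.  b21=0 t=5,i=0
  #.#..|#  b20=1 t=2,i=3
  #..##|#  b19=1 t=1,i=1
  #..#.|.  b18=0 t=2,i=0
  #...#|.  b17=0 t=4,i=1
  #....|#  b16=1 t=0,i=14
  .####|#  b15=1 t=1,i=3
  .###.|.  b14=0 t=4,i=6
  .##.#|#  b13=1 t=0,i=3
  .##..|.  b12=0 t=0,i=12
  .#.##|#  b11=1 t=4,i=4
  .#.#.|#  b10=1 t=2,i=2
  .#..#|.  b9=0 t=5,i=5
  .#...|#  b8=1 t=2,i=4
  ..###|.  b7=0 t=1,i=2
  ..##.|#  b6=1 t=0,i=2
  ..#.#|.  b5=0 t=2,i=1
  ..#..|.  b4=0 t=3,i=12
  ...##|.  b3=0 t=0,i=1
  ...#.|#  b2=1 t=3,i=11
  ....#|.  b1=0 t=0,i=0
  .....|.  b0=0 t=2,i=6
  bits 00011001010110011010110101000100 = 425307460

425307460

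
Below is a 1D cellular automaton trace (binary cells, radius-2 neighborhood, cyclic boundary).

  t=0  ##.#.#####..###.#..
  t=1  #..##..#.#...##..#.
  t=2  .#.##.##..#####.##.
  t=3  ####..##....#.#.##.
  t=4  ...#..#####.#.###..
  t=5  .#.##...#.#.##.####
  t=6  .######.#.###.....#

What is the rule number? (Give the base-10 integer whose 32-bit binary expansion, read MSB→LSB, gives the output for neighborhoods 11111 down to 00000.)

2976340858

  ##### -> #   bit 31 = 1  t=0,i=7
  ####. -> .   bit 30 = 0  t=0,i=8
  ###.# -> #   bit 29 = 1  t=0,i=14
  ###.. -> #   bit 28 = 1  t=0,i=9
  ##.## -> .   bit 27 = 0  t=2,i=5
  ##.#. -> .   bit 26 = 0  t=0,i=2
  ##..# -> .   bit 25 = 0  t=0,i=10
  ##... -> #   bit 24 = 1  t=3,i=8
  #.### -> .   bit 23 = 0  t=0,i=5
  #.##. -> #   bit 22 = 1  t=2,i=3
  #.#.# -> #   bit 21 = 1  t=0,i=3
  #.#.. -> .   bit 20 = 0  t=0,i=16
  #..## -> .   bit 19 = 0  t=0,i=11
  #..#. -> #   bit 18 = 1  t=1,i=6
  #...# -> #   bit 17 = 1  t=1,i=11
  #.... -> #   bit 16 = 1  t=3,i=9
  .#### -> .   bit 15 = 0  t=0,i=6
  .###. -> #   bit 14 = 1  t=0,i=13
  .##.# -> .   bit 13 = 0  t=0,i=1
  .##.. -> #   bit 12 = 1  t=1,i=4
  .#.## -> #   bit 11 = 1  t=0,i=4
  .#.#. -> .   bit 10 = 0  t=1,i=8
  .#..# -> #   bit 9 = 1  t=0,i=17
  .#... -> #   bit 8 = 1  t=1,i=10
  ..### -> .   bit 7 = 0  t=0,i=12
  ..##. -> #   bit 6 = 1  t=0,i=0
  ..#.# -> #   bit 5 = 1  t=1,i=7
  ..#.. -> #   bit 4 = 1  t=4,i=3
  ...## -> #   bit 3 = 1  t=1,i=12
  ...#. -> .   bit 2 = 0  t=3,i=11
  ....# -> #   bit 1 = 1  t=3,i=10
  ..... -> .   bit 0 = 0  t=4,i=0
  bits 10110001011001110101101101111010 = 2976340858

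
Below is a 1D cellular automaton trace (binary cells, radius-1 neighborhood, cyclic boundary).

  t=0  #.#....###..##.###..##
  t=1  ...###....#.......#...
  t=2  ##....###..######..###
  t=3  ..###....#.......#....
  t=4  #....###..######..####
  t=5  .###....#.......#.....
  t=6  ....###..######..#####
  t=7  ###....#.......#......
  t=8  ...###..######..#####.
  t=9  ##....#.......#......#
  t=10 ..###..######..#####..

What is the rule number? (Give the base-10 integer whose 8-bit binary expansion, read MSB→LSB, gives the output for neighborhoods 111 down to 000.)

  [7] ### => .  t=0,i=8
  [6] ##. => .  t=0,i=0
  [5] #.# => .  t=0,i=1
  [4] #.. => #  t=0,i=3
  [3] .## => .  t=0,i=7
  [2] .#. => .  t=0,i=2
  [1] ..# => .  t=0,i=6
  [0] ... => #  t=0,i=4
  bits 00010001 = 17

17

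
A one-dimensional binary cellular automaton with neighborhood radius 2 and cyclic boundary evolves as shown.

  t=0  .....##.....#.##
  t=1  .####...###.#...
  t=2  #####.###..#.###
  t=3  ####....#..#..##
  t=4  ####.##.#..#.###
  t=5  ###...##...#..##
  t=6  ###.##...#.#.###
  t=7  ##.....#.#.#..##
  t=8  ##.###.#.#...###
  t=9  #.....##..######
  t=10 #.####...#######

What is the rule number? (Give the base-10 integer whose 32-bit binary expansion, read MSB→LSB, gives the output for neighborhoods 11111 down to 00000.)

3559629243

  nb #####: next=#  (t=2,i=0, bit31=1)
  nb ####.: next=#  (t=1,i=3, bit30=1)
  nb ###.#: next=.  (t=1,i=10, bit29=0)
  nb ###..: next=#  (t=1,i=4, bit28=1)
  nb ##.##: next=.  (t=2,i=5, bit27=0)
  nb ##.#.: next=#  (t=1,i=11, bit26=1)
  nb ##..#: next=.  (t=2,i=9, bit25=0)
  nb ##...: next=.  (t=0,i=0, bit24=0)
  nb #.###: next=.  (t=2,i=6, bit23=0)
  nb #.##.: next=.  (t=0,i=14, bit22=0)
  nb #.#.#: next=#  (t=6,i=11, bit21=1)
  nb #.#..: next=.  (t=1,i=12, bit20=0)
  nb #..##: next=#  (t=3,i=13, bit19=1)
  nb #..#.: next=.  (t=2,i=10, bit18=0)
  nb #...#: next=#  (t=1,i=6, bit17=1)
  nb #....: next=#  (t=0,i=1, bit16=1)
  nb .####: next=#  (t=1,i=2, bit15=1)
  nb .###.: next=.  (t=1,i=9, bit14=0)
  nb .##.#: next=#  (t=4,i=6, bit13=1)
  nb .##..: next=.  (t=0,i=6, bit12=0)
  nb .#.##: next=.  (t=0,i=13, bit11=0)
  nb .#.#.: next=.  (t=6,i=10, bit10=0)
  nb .#..#: next=.  (t=3,i=9, bit9=0)
  nb .#...: next=#  (t=1,i=13, bit8=1)
  nb ..###: next=#  (t=1,i=1, bit7=1)
  nb ..##.: next=.  (t=0,i=5, bit6=0)
  nb ..#.#: next=#  (t=0,i=12, bit5=1)
  nb ..#..: next=#  (t=3,i=8, bit4=1)
  nb ...##: next=#  (t=0,i=4, bit3=1)
  nb ...#.: next=.  (t=0,i=11, bit2=0)
  nb ....#: next=#  (t=0,i=3, bit1=1)
  nb .....: next=#  (t=0,i=2, bit0=1)
  bits 11010100001010111010000110111011 = 3559629243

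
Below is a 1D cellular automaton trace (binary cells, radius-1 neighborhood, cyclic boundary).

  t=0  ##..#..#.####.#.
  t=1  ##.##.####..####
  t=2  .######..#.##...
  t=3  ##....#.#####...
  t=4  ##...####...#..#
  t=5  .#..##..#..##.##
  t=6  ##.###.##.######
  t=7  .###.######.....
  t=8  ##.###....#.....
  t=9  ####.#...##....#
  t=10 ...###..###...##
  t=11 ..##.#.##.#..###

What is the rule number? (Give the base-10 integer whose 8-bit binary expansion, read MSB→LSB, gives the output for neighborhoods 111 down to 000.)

  [7] ### => .  t=0,i=10
  [6] ##. => #  t=0,i=1
  [5] #.# => #  t=0,i=8
  [4] #.. => .  t=0,i=2
  [3] .## => #  t=0,i=0
  [2] .#. => #  t=0,i=4
  [1] ..# => #  t=0,i=3
  [0] ... => .  t=2,i=14
  bits 01101110 = 110

110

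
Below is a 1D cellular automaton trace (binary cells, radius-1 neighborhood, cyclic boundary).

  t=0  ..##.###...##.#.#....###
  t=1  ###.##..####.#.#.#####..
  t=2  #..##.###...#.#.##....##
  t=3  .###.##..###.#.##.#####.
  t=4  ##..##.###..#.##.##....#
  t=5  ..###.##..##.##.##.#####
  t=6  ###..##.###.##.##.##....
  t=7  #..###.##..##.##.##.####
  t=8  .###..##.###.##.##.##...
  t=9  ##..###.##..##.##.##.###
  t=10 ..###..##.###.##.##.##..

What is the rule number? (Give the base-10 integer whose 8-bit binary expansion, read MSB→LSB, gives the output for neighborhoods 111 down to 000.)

  nb ###: next=.  (t=0,i=6, bit7=0)
  nb ##.: next=.  (t=0,i=3, bit6=0)
  nb #.#: next=#  (t=0,i=4, bit5=1)
  nb #..: next=#  (t=0,i=0, bit4=1)
  nb .##: next=#  (t=0,i=2, bit3=1)
  nb .#.: next=.  (t=0,i=14, bit2=0)
  nb ..#: next=#  (t=0,i=1, bit1=1)
  nb ...: next=#  (t=0,i=9, bit0=1)
  bits 00111011 = 59

59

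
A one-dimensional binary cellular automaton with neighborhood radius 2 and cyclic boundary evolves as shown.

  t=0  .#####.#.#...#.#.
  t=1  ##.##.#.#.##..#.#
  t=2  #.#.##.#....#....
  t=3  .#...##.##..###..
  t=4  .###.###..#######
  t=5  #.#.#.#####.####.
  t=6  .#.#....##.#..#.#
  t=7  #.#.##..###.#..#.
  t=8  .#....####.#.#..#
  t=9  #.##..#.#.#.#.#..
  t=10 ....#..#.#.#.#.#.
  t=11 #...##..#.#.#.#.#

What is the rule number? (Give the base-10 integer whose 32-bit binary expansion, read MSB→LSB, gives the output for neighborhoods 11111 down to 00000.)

  #####|#  b31=1 t=0,i=3
  ####.|#  b30=1 t=0,i=4
  ###.#|.  b29=0 t=0,i=5
  ###..|#  b28=1 t=3,i=14
  ##.##|#  b27=1 t=1,i=2
  ##.#.|#  b26=1 t=0,i=6
  ##..#|#  b25=1 t=1,i=12
  ##...|#  b24=1 t=3,i=15
  #.###|.  b23=0 t=1,i=16
  #.##.|.  b22=0 t=1,i=3
  #.#.#|.  b21=0 t=0,i=7
  #.#..|.  b20=0 t=0,i=9
  #..##|#  b19=1 t=0,i=0
  #..#.|.  b18=0 t=1,i=13
  #...#|#  b17=1 t=0,i=11
  #....|#  b16=1 t=2,i=9
  .####|.  b15=0 t=0,i=2
  .###.|#  b14=1 t=1,i=0
  .##.#|#  b13=1 t=1,i=4
  .##..|.  b12=0 t=1,i=11
  .#.##|.  b11=0 t=1,i=9
  .#.#.|#  b10=1 t=0,i=8
  .#..#|#  b9=1 t=0,i=16
  .#...|#  b8=1 t=0,i=10
  ..###|#  b7=1 t=0,i=1
  ..##.|#  b6=1 t=3,i=5
  ..#.#|.  b5=0 t=0,i=13
  ..#..|#  b4=1 t=2,i=12
  ...##|.  b3=0 t=3,i=4
  ...#.|.  b2=0 t=0,i=12
  ....#|.  b1=0 t=2,i=10
  .....|.  b0=0 t=10,i=1
  bits 11011111000010110110011111010000 = 3742066640

3742066640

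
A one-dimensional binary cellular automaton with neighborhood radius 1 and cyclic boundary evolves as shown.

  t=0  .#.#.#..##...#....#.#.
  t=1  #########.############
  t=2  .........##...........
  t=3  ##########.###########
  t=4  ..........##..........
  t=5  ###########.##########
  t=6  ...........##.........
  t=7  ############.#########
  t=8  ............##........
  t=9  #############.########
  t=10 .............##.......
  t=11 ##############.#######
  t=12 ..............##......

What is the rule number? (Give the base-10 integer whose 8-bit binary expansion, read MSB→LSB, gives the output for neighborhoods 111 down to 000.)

  nb ###: next=.  (t=1,i=0, bit7=0)
  nb ##.: next=.  (t=0,i=9, bit6=0)
  nb #.#: next=#  (t=0,i=2, bit5=1)
  nb #..: next=#  (t=0,i=6, bit4=1)
  nb .##: next=#  (t=0,i=8, bit3=1)
  nb .#.: next=#  (t=0,i=1, bit2=1)
  nb ..#: next=#  (t=0,i=0, bit1=1)
  nb ...: next=#  (t=0,i=11, bit0=1)
  bits 00111111 = 63

63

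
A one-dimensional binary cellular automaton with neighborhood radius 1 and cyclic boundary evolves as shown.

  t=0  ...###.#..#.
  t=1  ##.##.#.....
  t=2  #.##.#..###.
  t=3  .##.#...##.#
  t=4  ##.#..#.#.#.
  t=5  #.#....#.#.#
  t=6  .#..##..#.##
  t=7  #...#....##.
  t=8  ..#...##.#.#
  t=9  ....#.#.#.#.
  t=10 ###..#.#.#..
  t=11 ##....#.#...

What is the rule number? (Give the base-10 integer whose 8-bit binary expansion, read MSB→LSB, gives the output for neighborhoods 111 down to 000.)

169

  nb ###: next=#  (t=0,i=4, bit7=1)
  nb ##.: next=.  (t=0,i=5, bit6=0)
  nb #.#: next=#  (t=0,i=6, bit5=1)
  nb #..: next=.  (t=0,i=8, bit4=0)
  nb .##: next=#  (t=0,i=3, bit3=1)
  nb .#.: next=.  (t=0,i=7, bit2=0)
  nb ..#: next=.  (t=0,i=2, bit1=0)
  nb ...: next=#  (t=0,i=0, bit0=1)
  bits 10101001 = 169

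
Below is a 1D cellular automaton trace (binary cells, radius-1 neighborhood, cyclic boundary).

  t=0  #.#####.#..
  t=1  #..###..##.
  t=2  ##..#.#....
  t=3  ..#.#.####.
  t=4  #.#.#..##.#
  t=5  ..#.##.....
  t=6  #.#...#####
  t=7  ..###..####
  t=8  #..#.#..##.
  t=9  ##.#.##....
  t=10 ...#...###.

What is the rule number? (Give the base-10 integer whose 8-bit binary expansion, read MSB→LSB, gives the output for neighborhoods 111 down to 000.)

149

  ###|#  b7=1 t=0,i=3
  ##.|.  b6=0 t=0,i=6
  #.#|.  b5=0 t=0,i=1
  #..|#  b4=1 t=0,i=9
  .##|.  b3=0 t=0,i=2
  .#.|#  b2=1 t=0,i=0
  ..#|.  b1=0 t=0,i=10
  ...|#  b0=1 t=2,i=8
  bits 10010101 = 149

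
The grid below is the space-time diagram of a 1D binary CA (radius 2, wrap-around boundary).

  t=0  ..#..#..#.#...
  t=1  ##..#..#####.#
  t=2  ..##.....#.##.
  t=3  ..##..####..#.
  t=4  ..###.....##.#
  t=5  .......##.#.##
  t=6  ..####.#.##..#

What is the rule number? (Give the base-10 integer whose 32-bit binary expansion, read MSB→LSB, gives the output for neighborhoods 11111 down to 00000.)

  nb #####: next=#  (t=1,i=9, bit31=1)
  nb ####.: next=.  (t=1,i=10, bit30=0)
  nb ###.#: next=#  (t=1,i=11, bit29=1)
  nb ###..: next=.  (t=1,i=1, bit28=0)
  nb ##.##: next=#  (t=1,i=12, bit27=1)
  nb ##.#.: next=#  (t=4,i=12, bit26=1)
  nb ##..#: next=#  (t=1,i=2, bit25=1)
  nb ##...: next=.  (t=2,i=4, bit24=0)
  nb #.###: next=.  (t=1,i=13, bit23=0)
  nb #.##.: next=.  (t=2,i=11, bit22=0)
  nb #.#.#: next=#  (t=5,i=10, bit21=1)
  nb #.#..: next=#  (t=0,i=10, bit20=1)
  nb #..##: next=.  (t=1,i=6, bit19=0)
  nb #..#.: next=#  (t=0,i=4, bit18=1)
  nb #...#: next=.  (t=2,i=0, bit17=0)
  nb #....: next=.  (t=0,i=12, bit16=0)
  nb .####: next=.  (t=1,i=8, bit15=0)
  nb .###.: next=.  (t=1,i=0, bit14=0)
  nb .##.#: next=.  (t=4,i=11, bit13=0)
  nb .##..: next=#  (t=2,i=3, bit12=1)
  nb .#.##: next=.  (t=2,i=10, bit11=0)
  nb .#.#.: next=#  (t=0,i=9, bit10=1)
  nb .#..#: next=.  (t=0,i=3, bit9=0)
  nb .#...: next=#  (t=0,i=11, bit8=1)
  nb ..###: next=.  (t=1,i=7, bit7=0)
  nb ..##.: next=#  (t=2,i=2, bit6=1)
  nb ..#.#: next=#  (t=0,i=8, bit5=1)
  nb ..#..: next=.  (t=0,i=2, bit4=0)
  nb ...##: next=.  (t=2,i=1, bit3=0)
  nb ...#.: next=#  (t=0,i=1, bit2=1)
  nb ....#: next=#  (t=0,i=0, bit1=1)
  nb .....: next=#  (t=0,i=13, bit0=1)
  bits 10101110001101000001010101100111 = 2922648935

2922648935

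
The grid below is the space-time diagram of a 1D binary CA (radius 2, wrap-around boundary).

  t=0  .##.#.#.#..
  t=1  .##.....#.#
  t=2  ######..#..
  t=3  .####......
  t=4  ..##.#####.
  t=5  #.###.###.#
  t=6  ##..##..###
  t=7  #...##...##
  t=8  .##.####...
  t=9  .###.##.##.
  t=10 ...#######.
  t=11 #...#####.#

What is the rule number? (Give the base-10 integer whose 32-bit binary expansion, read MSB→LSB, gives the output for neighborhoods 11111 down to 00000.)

  [31] ##### => #  t=2,i=2
  [30] ####. => #  t=2,i=4
  [29] ###.# => #  t=5,i=4
  [28] ###.. => .  t=2,i=5
  [27] ##.## => #  t=4,i=4
  [26] ##.#. => .  t=0,i=3
  [25] ##..# => .  t=2,i=6
  [24] ##... => #  t=1,i=3
  [23] #.### => .  t=4,i=5
  [22] #.##. => #  t=1,i=1
  [21] #.#.# => .  t=0,i=4
  [20] #.#.. => #  t=0,i=8
  [19] #..## => .  t=2,i=10
  [18] #..#. => .  t=2,i=7
  [17] #...# => #  t=0,i=10
  [16] #.... => #  t=1,i=4
  [15] .#### => #  t=2,i=1
  [14] .###. => .  t=5,i=3
  [13] .##.# => #  t=0,i=2
  [12] .##.. => #  t=1,i=2
  [11] .#.## => #  t=1,i=0
  [10] .#.#. => .  t=0,i=5
  [9] .#..# => .  t=2,i=9
  [8] .#... => .  t=0,i=9
  [7] ..### => .  t=2,i=0
  [6] ..##. => #  t=0,i=1
  [5] ..#.# => #  t=1,i=8
  [4] ..#.. => .  t=2,i=8
  [3] ...## => .  t=0,i=0
  [2] ...#. => .  t=1,i=7
  [1] ....# => .  t=1,i=6
  [0] ..... => #  t=1,i=5
  bits 11101001010100111011100001100001 = 3914578017

3914578017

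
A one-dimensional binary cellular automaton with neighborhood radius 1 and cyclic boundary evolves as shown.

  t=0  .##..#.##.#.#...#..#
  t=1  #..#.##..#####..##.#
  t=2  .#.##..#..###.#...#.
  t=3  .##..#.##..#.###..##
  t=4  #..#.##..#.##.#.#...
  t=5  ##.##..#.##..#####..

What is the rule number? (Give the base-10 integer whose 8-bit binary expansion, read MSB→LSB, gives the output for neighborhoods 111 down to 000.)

  ### -> #   bit 7 = 1  t=1,i=10
  ##. -> .   bit 6 = 0  t=0,i=2
  #.# -> #   bit 5 = 1  t=0,i=0
  #.. -> #   bit 4 = 1  t=0,i=3
  .## -> .   bit 3 = 0  t=0,i=1
  .#. -> #   bit 2 = 1  t=0,i=5
  ..# -> .   bit 1 = 0  t=0,i=4
  ... -> .   bit 0 = 0  t=0,i=14
  bits 10110100 = 180

180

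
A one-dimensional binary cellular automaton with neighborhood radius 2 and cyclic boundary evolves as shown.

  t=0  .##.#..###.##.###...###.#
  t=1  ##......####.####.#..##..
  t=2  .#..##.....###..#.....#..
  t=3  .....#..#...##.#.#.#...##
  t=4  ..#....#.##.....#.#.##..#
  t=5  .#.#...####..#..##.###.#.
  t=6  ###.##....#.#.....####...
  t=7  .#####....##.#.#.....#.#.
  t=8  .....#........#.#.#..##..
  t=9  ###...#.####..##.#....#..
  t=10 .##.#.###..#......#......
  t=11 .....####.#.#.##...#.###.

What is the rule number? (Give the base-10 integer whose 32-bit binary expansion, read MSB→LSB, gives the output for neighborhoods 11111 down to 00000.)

  ##### -> .   bit 31 = 0  t=7,i=3
  ####. -> .   bit 30 = 0  t=1,i=10
  ###.# -> #   bit 29 = 1  t=0,i=9
  ###.. -> #   bit 28 = 1  t=0,i=16
  ##.## -> #   bit 27 = 1  t=0,i=10
  ##.#. -> .   bit 26 = 0  t=0,i=3
  ##..# -> .   bit 25 = 0  t=1,i=23
  ##... -> .   bit 24 = 0  t=0,i=17
  #.### -> #   bit 23 = 1  t=0,i=14
  #.##. -> #   bit 22 = 1  t=0,i=1
  #.#.# -> .   bit 21 = 0  t=0,i=24
  #.#.. -> .   bit 20 = 0  t=0,i=4
  #..## -> .   bit 19 = 0  t=0,i=6
  #..#. -> #   bit 18 = 1  t=2,i=15
  #...# -> #   bit 17 = 1  t=0,i=18
  #.... -> .   bit 16 = 0  t=1,i=3
  .#### -> .   bit 15 = 0  t=1,i=9
  .###. -> #   bit 14 = 1  t=0,i=8
  .##.# -> .   bit 13 = 0  t=0,i=2
  .##.. -> #   bit 12 = 1  t=1,i=1
  .#.## -> #   bit 11 = 1  t=0,i=0
  .#.#. -> #   bit 10 = 1  t=3,i=16
  .#..# -> .   bit 9 = 0  t=0,i=5
  .#... -> #   bit 8 = 1  t=2,i=17
  ..### -> .   bit 7 = 0  t=0,i=7
  ..##. -> .   bit 6 = 0  t=1,i=0
  ..#.# -> #   bit 5 = 1  t=4,i=7
  ..#.. -> .   bit 4 = 0  t=2,i=1
  ...## -> .   bit 3 = 0  t=0,i=19
  ...#. -> .   bit 2 = 0  t=2,i=0
  ....# -> .   bit 1 = 0  t=1,i=6
  ..... -> #   bit 0 = 1  t=1,i=4
  bits 00111000110001100101110100100001 = 952524065

952524065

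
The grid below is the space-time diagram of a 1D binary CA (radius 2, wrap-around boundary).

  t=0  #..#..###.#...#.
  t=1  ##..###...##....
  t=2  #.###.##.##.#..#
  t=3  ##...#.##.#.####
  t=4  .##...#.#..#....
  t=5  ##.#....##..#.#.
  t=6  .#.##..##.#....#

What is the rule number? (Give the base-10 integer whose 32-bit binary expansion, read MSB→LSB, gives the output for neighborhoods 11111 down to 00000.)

  #####|.  b31=0 t=3,i=14
  ####.|.  b30=0 t=3,i=0
  ###.#|.  b29=0 t=0,i=8
  ###..|#  b28=1 t=1,i=6
  ##.##|#  b27=1 t=2,i=1
  ##.#.|.  b26=0 t=0,i=9
  ##..#|#  b25=1 t=1,i=2
  ##...|#  b24=1 t=1,i=7
  #.###|.  b23=0 t=2,i=2
  #.##.|.  b22=0 t=2,i=6
  #.#.#|.  b21=0 t=3,i=10
  #.#..|#  b20=1 t=0,i=0
  #..##|#  b19=1 t=0,i=5
  #..#.|.  b18=0 t=0,i=2
  #...#|.  b17=0 t=0,i=12
  #....|.  b16=0 t=1,i=13
  .####|.  b15=0 t=3,i=13
  .###.|.  b14=0 t=0,i=7
  .##.#|#  b13=1 t=2,i=0
  .##..|.  b12=0 t=1,i=1
  .#.##|#  b11=1 t=3,i=6
  .#.#.|.  b10=0 t=0,i=15
  .#..#|#  b9=1 t=0,i=1
  .#...|#  b8=1 t=0,i=11
  ..###|#  b7=1 t=0,i=6
  ..##.|#  b6=1 t=1,i=0
  ..#.#|.  b5=0 t=0,i=14
  ..#..|.  b4=0 t=0,i=3
  ...##|#  b3=1 t=1,i=9
  ...#.|.  b2=0 t=0,i=13
  ....#|.  b1=0 t=1,i=14
  .....|#  b0=1 t=4,i=14
  bits 00011011000110000010101111001001 = 454568905

454568905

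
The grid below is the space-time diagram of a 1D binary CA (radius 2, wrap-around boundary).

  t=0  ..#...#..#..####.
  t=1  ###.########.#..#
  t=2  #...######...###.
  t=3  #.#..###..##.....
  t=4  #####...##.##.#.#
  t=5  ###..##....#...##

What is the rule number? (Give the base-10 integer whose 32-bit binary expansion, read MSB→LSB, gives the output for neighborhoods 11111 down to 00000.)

  [31] ##### => #  t=1,i=6
  [30] ####. => .  t=0,i=14
  [29] ###.# => .  t=1,i=2
  [28] ###.. => .  t=0,i=15
  [27] ##.## => .  t=1,i=3
  [26] ##.#. => .  t=1,i=12
  [25] ##..# => #  t=3,i=8
  [24] ##... => #  t=0,i=16
  [23] #.### => #  t=1,i=4
  [22] #.##. => #  t=4,i=11
  [21] #.#.# => .  t=4,i=14
  [20] #.#.. => #  t=1,i=13
  [19] #..## => #  t=0,i=11
  [18] #..#. => #  t=0,i=8
  [17] #...# => #  t=0,i=0
  [16] #.... => .  t=3,i=13
  [15] .#### => #  t=0,i=13
  [14] .###. => .  t=2,i=14
  [13] .##.# => .  t=4,i=9
  [12] .##.. => #  t=3,i=11
  [11] .#.## => #  t=4,i=15
  [10] .#.#. => #  t=3,i=1
  [9] .#..# => #  t=0,i=7
  [8] .#... => .  t=0,i=3
  [7] ..### => .  t=0,i=12
  [6] ..##. => .  t=3,i=10
  [5] ..#.# => #  t=3,i=0
  [4] ..#.. => #  t=0,i=2
  [3] ...## => .  t=2,i=3
  [2] ...#. => #  t=0,i=1
  [1] ....# => .  t=3,i=15
  [0] ..... => #  t=3,i=14
  bits 10000011110111101001111000110101 = 2212404789

2212404789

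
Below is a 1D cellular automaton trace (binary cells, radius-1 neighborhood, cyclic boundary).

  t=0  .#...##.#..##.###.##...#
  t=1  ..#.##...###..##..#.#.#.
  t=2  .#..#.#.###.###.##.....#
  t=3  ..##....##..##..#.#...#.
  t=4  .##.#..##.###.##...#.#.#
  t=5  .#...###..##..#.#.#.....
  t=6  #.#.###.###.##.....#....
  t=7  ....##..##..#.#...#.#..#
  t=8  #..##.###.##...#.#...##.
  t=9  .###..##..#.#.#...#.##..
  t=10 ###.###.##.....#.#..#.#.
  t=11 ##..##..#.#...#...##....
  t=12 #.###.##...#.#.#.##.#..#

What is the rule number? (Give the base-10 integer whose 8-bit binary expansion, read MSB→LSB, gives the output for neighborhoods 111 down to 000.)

154

  nb ###: next=#  (t=0,i=15, bit7=1)
  nb ##.: next=.  (t=0,i=6, bit6=0)
  nb #.#: next=.  (t=0,i=0, bit5=0)
  nb #..: next=#  (t=0,i=2, bit4=1)
  nb .##: next=#  (t=0,i=5, bit3=1)
  nb .#.: next=.  (t=0,i=1, bit2=0)
  nb ..#: next=#  (t=0,i=4, bit1=1)
  nb ...: next=.  (t=0,i=3, bit0=0)
  bits 10011010 = 154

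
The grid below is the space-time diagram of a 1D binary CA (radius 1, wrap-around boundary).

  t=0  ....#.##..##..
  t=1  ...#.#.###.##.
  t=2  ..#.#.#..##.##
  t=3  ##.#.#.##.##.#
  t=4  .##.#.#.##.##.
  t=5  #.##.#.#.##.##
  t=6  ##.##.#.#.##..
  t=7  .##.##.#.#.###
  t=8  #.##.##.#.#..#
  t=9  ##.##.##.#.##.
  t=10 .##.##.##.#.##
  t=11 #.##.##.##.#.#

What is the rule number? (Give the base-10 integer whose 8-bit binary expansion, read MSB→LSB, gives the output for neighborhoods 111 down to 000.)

  nb ###: next=.  (t=1,i=8, bit7=0)
  nb ##.: next=#  (t=0,i=7, bit6=1)
  nb #.#: next=#  (t=0,i=5, bit5=1)
  nb #..: next=#  (t=0,i=8, bit4=1)
  nb .##: next=.  (t=0,i=6, bit3=0)
  nb .#.: next=.  (t=0,i=4, bit2=0)
  nb ..#: next=#  (t=0,i=3, bit1=1)
  nb ...: next=.  (t=0,i=0, bit0=0)
  bits 01110010 = 114

114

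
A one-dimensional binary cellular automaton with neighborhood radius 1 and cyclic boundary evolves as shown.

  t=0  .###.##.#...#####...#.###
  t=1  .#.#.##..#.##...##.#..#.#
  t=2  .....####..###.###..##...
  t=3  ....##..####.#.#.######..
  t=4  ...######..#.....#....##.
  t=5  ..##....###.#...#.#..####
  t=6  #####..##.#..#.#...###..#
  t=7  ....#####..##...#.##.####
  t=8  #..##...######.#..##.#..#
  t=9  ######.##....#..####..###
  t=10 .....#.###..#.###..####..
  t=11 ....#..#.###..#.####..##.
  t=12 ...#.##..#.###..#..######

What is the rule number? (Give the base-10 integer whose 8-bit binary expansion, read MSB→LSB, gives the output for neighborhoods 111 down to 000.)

  ###|.  b7=0 t=0,i=2
  ##.|#  b6=1 t=0,i=3
  #.#|.  b5=0 t=0,i=0
  #..|#  b4=1 t=0,i=9
  .##|#  b3=1 t=0,i=1
  .#.|.  b2=0 t=0,i=8
  ..#|#  b1=1 t=0,i=11
  ...|.  b0=0 t=0,i=10
  bits 01011010 = 90

90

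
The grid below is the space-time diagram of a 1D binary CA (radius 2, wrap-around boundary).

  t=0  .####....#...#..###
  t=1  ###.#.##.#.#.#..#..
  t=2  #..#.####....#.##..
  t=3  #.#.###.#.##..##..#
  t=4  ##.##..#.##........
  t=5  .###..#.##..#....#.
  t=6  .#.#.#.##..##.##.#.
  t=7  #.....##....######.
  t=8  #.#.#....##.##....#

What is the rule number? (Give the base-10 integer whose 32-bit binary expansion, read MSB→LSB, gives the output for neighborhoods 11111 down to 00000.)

  #####|.  b31=0 t=7,i=14
  ####.|.  b30=0 t=0,i=3
  ###.#|.  b29=0 t=0,i=18
  ###..|#  b28=1 t=0,i=4
  ##.##|#  b27=1 t=0,i=0
  ##.#.|#  b26=1 t=1,i=3
  ##..#|.  b25=0 t=2,i=17
  ##...|.  b24=0 t=0,i=5
  #.###|#  b23=1 t=0,i=1
  #.##.|#  b22=1 t=1,i=6
  #.#.#|.  b21=0 t=1,i=4
  #.#..|#  b20=1 t=1,i=13
  #..##|.  b19=0 t=0,i=15
  #..#.|#  b18=1 t=1,i=15
  #...#|#  b17=1 t=0,i=11
  #....|#  b16=1 t=0,i=6
  .####|#  b15=1 t=0,i=2
  .###.|.  b14=0 t=0,i=17
  .##.#|#  b13=1 t=1,i=7
  .##..|.  b12=0 t=2,i=16
  .#.##|#  b11=1 t=1,i=5
  .#.#.|.  b10=0 t=1,i=10
  .#..#|.  b9=0 t=0,i=14
  .#...|.  b8=0 t=0,i=10
  ..###|#  b7=1 t=0,i=16
  ..##.|.  b6=0 t=3,i=14
  ..#.#|.  b5=0 t=2,i=3
  ..#..|#  b4=1 t=0,i=9
  ...##|.  b3=0 t=4,i=18
  ...#.|.  b2=0 t=0,i=8
  ....#|#  b1=1 t=0,i=7
  .....|.  b0=0 t=4,i=13
  bits 00011100110101111010100010010010 = 483895442

483895442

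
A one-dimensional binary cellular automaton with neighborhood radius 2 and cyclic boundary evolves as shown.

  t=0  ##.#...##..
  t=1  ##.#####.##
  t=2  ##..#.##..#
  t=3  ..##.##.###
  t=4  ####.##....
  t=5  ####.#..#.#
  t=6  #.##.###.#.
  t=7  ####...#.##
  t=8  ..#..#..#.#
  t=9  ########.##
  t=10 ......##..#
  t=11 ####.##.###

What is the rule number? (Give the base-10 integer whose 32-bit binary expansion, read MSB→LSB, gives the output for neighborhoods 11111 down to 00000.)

  ##### -> .   bit 31 = 0  t=1,i=5
  ####. -> #   bit 30 = 1  t=1,i=0
  ###.# -> #   bit 29 = 1  t=1,i=1
  ###.. -> .   bit 28 = 0  t=2,i=1
  ##.## -> .   bit 27 = 0  t=1,i=2
  ##.#. -> .   bit 26 = 0  t=0,i=2
  ##..# -> #   bit 25 = 1  t=0,i=9
  ##... -> .   bit 24 = 0  t=4,i=7
  #.### -> .   bit 23 = 0  t=1,i=3
  #.##. -> #   bit 22 = 1  t=2,i=6
  #.#.# -> #   bit 21 = 1  t=6,i=0
  #.#.. -> #   bit 20 = 1  t=0,i=3
  #..## -> #   bit 19 = 1  t=0,i=10
  #..#. -> #   bit 18 = 1  t=2,i=3
  #...# -> #   bit 17 = 1  t=0,i=5
  #.... -> #   bit 16 = 1  t=4,i=8
  .#### -> #   bit 15 = 1  t=1,i=4
  .###. -> .   bit 14 = 0  t=2,i=0
  .##.# -> #   bit 13 = 1  t=0,i=1
  .##.. -> .   bit 12 = 0  t=0,i=8
  .#.## -> #   bit 11 = 1  t=2,i=5
  .#.#. -> #   bit 10 = 1  t=6,i=10
  .#..# -> #   bit 9 = 1  t=5,i=6
  .#... -> #   bit 8 = 1  t=0,i=4
  ..### -> #   bit 7 = 1  t=2,i=10
  ..##. -> #   bit 6 = 1  t=0,i=0
  ..#.# -> .   bit 5 = 0  t=2,i=4
  ..#.. -> #   bit 4 = 1  t=8,i=2
  ...## -> #   bit 3 = 1  t=0,i=6
  ...#. -> .   bit 2 = 0  t=7,i=6
  ....# -> .   bit 1 = 0  t=4,i=9
  ..... -> #   bit 0 = 1  t=10,i=2
  bits 01100010011111111010111111011001 = 1652535257

1652535257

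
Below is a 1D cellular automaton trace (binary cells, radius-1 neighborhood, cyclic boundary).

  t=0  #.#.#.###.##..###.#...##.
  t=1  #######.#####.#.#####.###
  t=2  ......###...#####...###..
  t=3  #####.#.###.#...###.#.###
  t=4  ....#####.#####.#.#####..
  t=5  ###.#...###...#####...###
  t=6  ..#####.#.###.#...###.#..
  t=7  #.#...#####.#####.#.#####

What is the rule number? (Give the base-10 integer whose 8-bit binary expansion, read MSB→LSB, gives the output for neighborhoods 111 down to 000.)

  ###|.  b7=0 t=0,i=7
  ##.|#  b6=1 t=0,i=8
  #.#|#  b5=1 t=0,i=1
  #..|#  b4=1 t=0,i=12
  .##|#  b3=1 t=0,i=6
  .#.|#  b2=1 t=0,i=0
  ..#|.  b1=0 t=0,i=13
  ...|#  b0=1 t=0,i=20
  bits 01111101 = 125

125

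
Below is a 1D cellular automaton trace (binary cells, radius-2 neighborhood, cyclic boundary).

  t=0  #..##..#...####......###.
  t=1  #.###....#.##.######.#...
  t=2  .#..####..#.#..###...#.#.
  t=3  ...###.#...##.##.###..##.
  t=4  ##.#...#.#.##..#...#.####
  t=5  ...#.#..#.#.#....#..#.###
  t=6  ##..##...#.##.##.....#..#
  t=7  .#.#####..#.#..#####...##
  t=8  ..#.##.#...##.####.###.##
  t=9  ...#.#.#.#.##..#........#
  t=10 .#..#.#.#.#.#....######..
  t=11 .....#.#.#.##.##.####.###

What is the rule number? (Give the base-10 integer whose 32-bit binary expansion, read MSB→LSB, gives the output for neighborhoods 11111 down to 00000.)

2434514115

  ##### -> #   bit 31 = 1  t=1,i=16
  ####. -> .   bit 30 = 0  t=0,i=13
  ###.# -> .   bit 29 = 0  t=0,i=23
  ###.. -> #   bit 28 = 1  t=0,i=14
  ##.## -> .   bit 27 = 0  t=1,i=13
  ##.#. -> .   bit 26 = 0  t=0,i=24
  ##..# -> .   bit 25 = 0  t=0,i=5
  ##... -> #   bit 24 = 1  t=0,i=15
  #.### -> .   bit 23 = 0  t=1,i=2
  #.##. -> .   bit 22 = 0  t=1,i=11
  #.#.# -> .   bit 21 = 0  t=4,i=9
  #.#.. -> #   bit 20 = 1  t=0,i=0
  #..## -> #   bit 19 = 1  t=0,i=2
  #..#. -> .   bit 18 = 0  t=0,i=6
  #...# -> #   bit 17 = 1  t=0,i=9
  #.... -> #   bit 16 = 1  t=0,i=16
  .#### -> #   bit 15 = 1  t=0,i=12
  .###. -> .   bit 14 = 0  t=0,i=22
  .##.# -> #   bit 13 = 1  t=1,i=12
  .##.. -> #   bit 12 = 1  t=0,i=4
  .#.## -> #   bit 11 = 1  t=1,i=1
  .#.#. -> #   bit 10 = 1  t=2,i=11
  .#..# -> .   bit 9 = 0  t=0,i=1
  .#... -> .   bit 8 = 0  t=0,i=8
  ..### -> #   bit 7 = 1  t=0,i=11
  ..##. -> #   bit 6 = 1  t=0,i=3
  ..#.# -> .   bit 5 = 0  t=1,i=0
  ..#.. -> .   bit 4 = 0  t=0,i=7
  ...## -> .   bit 3 = 0  t=0,i=10
  ...#. -> .   bit 2 = 0  t=1,i=8
  ....# -> #   bit 1 = 1  t=0,i=19
  ..... -> #   bit 0 = 1  t=0,i=17
  bits 10010001000110111011110011000011 = 2434514115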